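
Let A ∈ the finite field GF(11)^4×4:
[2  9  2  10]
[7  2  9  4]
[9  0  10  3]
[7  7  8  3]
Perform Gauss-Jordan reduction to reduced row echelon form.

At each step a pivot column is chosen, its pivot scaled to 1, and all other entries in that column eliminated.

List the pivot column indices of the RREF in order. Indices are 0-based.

pivot(0,0)=2: scale R0 → (1, 10, 1, 5)
  clear (1,0): R1 −= (7)R0 → (0, 9, 2, 2)
  clear (2,0): R2 −= (9)R0 → (0, 9, 1, 2)
  clear (3,0): R3 −= (7)R0 → (0, 3, 1, 1)
pivot(1,1)=9: scale R1 → (0, 1, 10, 10)
  clear (0,1): R0 −= (10)R1 → (1, 0, 0, 4)
  clear (2,1): R2 −= (9)R1 → (0, 0, 10, 0)
  clear (3,1): R3 −= (3)R1 → (0, 0, 4, 4)
pivot(2,2)=10: scale R2 → (0, 0, 1, 0)
  clear (1,2): R1 −= (10)R2 → (0, 1, 0, 10)
  clear (3,2): R3 −= (4)R2 → (0, 0, 0, 4)
pivot(3,3)=4: scale R3 → (0, 0, 0, 1)
  clear (0,3): R0 −= (4)R3 → (1, 0, 0, 0)
  clear (1,3): R1 −= (10)R3 → (0, 1, 0, 0)

pivot columns: 0, 1, 2, 3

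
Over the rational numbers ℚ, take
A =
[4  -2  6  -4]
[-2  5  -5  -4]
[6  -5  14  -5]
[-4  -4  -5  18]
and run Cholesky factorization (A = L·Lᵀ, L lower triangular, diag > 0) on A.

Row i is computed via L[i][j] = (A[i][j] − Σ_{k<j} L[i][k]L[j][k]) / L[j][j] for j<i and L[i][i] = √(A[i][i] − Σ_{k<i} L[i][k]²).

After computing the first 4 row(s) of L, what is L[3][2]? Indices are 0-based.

L[3][2] = -1

Step 1: L[0][0] = √(4) = 2.
  L[1][0] = (-2) / L[0][0] = -1.
Step 2: L[1][1] = √(4) = 2.
  L[2][0] = (6) / L[0][0] = 3.
  L[2][1] = (-2) / L[1][1] = -1.
Step 3: L[2][2] = √(4) = 2.
  L[3][0] = (-4) / L[0][0] = -2.
  L[3][1] = (-6) / L[1][1] = -3.
  L[3][2] = (-2) / L[2][2] = -1.
Step 4: L[3][3] = √(4) = 2.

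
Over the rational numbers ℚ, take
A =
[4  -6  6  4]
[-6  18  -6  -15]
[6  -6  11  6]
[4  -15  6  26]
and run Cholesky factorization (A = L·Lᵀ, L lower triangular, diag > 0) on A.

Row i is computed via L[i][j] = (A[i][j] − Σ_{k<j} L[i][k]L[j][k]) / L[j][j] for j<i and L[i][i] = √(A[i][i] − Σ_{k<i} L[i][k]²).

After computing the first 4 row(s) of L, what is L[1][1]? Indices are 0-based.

Step 1: L[0][0] = √(4) = 2.
  L[1][0] = (-6) / L[0][0] = -3.
Step 2: L[1][1] = √(9) = 3.
  L[2][0] = (6) / L[0][0] = 3.
  L[2][1] = (3) / L[1][1] = 1.
Step 3: L[2][2] = √(1) = 1.
  L[3][0] = (4) / L[0][0] = 2.
  L[3][1] = (-9) / L[1][1] = -3.
  L[3][2] = (3) / L[2][2] = 3.
Step 4: L[3][3] = √(4) = 2.

L[1][1] = 3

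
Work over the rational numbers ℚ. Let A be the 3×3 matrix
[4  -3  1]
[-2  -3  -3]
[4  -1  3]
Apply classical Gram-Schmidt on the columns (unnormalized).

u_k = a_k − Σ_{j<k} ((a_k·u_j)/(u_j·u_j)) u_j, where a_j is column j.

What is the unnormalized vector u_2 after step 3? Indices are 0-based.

Step 1: u_0 = a_0 = (4, -2, 4).
Step 2: u_1 = a_1 − (-5/18)·u_0 = (-17/9, -32/9, 1/9).
Step 3: u_2 = a_2 − (11/18)·u_0 − (41/73)·u_1 = (-28/73, 16/73, 36/73).

u_2 = (-28/73, 16/73, 36/73)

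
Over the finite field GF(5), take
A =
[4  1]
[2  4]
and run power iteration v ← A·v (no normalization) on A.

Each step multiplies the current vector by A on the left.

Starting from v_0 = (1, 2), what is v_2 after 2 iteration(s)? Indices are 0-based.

v_2 = (4, 2)

v_0 = (1, 2).
v_1 = A·v_0 = (1, 0).
v_2 = A·v_1 = (4, 2).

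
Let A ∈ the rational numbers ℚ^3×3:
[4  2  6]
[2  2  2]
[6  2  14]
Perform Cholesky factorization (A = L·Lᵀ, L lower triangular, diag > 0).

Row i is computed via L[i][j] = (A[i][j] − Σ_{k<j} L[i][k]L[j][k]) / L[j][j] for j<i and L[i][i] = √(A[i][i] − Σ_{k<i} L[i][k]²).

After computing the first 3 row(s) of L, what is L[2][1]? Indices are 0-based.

L[2][1] = -1

Step 1: L[0][0] = √(4) = 2.
  L[1][0] = (2) / L[0][0] = 1.
Step 2: L[1][1] = √(1) = 1.
  L[2][0] = (6) / L[0][0] = 3.
  L[2][1] = (-1) / L[1][1] = -1.
Step 3: L[2][2] = √(4) = 2.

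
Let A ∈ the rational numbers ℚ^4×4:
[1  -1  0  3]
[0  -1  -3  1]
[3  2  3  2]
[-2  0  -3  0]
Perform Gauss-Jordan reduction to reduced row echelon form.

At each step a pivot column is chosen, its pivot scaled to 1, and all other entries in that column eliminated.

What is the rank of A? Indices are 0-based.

rank = 4

[1] R0 /= 1  ⇒  (1, -1, 0, 3)
     R2 -= 3·R0  ⇒  (0, 5, 3, -7)
     R3 -= -2·R0  ⇒  (0, -2, -3, 6)
[2] R1 /= -1  ⇒  (0, 1, 3, -1)
     R0 -= -1·R1  ⇒  (1, 0, 3, 2)
     R2 -= 5·R1  ⇒  (0, 0, -12, -2)
     R3 -= -2·R1  ⇒  (0, 0, 3, 4)
[3] R2 /= -12  ⇒  (0, 0, 1, 1/6)
     R0 -= 3·R2  ⇒  (1, 0, 0, 3/2)
     R1 -= 3·R2  ⇒  (0, 1, 0, -3/2)
     R3 -= 3·R2  ⇒  (0, 0, 0, 7/2)
[4] R3 /= 7/2  ⇒  (0, 0, 0, 1)
     R0 -= 3/2·R3  ⇒  (1, 0, 0, 0)
     R1 -= -3/2·R3  ⇒  (0, 1, 0, 0)
     R2 -= 1/6·R3  ⇒  (0, 0, 1, 0)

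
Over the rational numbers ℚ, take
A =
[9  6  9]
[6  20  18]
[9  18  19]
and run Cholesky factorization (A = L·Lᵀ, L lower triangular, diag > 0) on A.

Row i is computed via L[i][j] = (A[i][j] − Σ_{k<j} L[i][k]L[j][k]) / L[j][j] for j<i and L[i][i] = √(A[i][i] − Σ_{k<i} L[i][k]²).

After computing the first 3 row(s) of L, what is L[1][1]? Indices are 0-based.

Step 1: L[0][0] = √(9) = 3.
  L[1][0] = (6) / L[0][0] = 2.
Step 2: L[1][1] = √(16) = 4.
  L[2][0] = (9) / L[0][0] = 3.
  L[2][1] = (12) / L[1][1] = 3.
Step 3: L[2][2] = √(1) = 1.

L[1][1] = 4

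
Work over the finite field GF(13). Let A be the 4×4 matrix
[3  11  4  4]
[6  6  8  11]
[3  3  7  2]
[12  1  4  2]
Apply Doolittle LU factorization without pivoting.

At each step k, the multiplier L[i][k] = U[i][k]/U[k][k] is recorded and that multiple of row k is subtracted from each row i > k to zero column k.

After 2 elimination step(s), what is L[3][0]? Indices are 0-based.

Step 1: pivot at (0,0) is 3.
  row1 ← row1 − (2)·row0  ⇒  L[1][0]=2, U row1=(0, 10, 0, 3)
  row2 ← row2 − (1)·row0  ⇒  L[2][0]=1, U row2=(0, 5, 3, 11)
  row3 ← row3 − (4)·row0  ⇒  L[3][0]=4, U row3=(0, 9, 1, 12)
Step 2: pivot at (1,1) is 10.
  row2 ← row2 − (7)·row1  ⇒  L[2][1]=7, U row2=(0, 0, 3, 3)
  row3 ← row3 − (10)·row1  ⇒  L[3][1]=10, U row3=(0, 0, 1, 8)

L[3][0] = 4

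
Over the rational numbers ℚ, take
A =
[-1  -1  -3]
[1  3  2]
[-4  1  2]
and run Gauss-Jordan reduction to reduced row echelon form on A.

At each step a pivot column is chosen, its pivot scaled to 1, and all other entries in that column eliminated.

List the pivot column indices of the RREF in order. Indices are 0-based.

pivot columns: 0, 1, 2

step 1: normalize row 0 (÷-1) = (1, 1, 3)
  row 1: subtract 1×row0 = (0, 2, -1)
  row 2: subtract -4×row0 = (0, 5, 14)
step 2: normalize row 1 (÷2) = (0, 1, -1/2)
  row 0: subtract 1×row1 = (1, 0, 7/2)
  row 2: subtract 5×row1 = (0, 0, 33/2)
step 3: normalize row 2 (÷33/2) = (0, 0, 1)
  row 0: subtract 7/2×row2 = (1, 0, 0)
  row 1: subtract -1/2×row2 = (0, 1, 0)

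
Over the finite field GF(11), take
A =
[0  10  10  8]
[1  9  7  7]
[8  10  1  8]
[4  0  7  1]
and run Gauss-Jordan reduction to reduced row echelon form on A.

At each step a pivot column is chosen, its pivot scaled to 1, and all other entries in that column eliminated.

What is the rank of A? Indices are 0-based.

rank = 4

step 1: exchange rows 0,1
step 1: normalize row 0 (÷1) = (1, 9, 7, 7)
  row 2: subtract 8×row0 = (0, 4, 0, 7)
  row 3: subtract 4×row0 = (0, 8, 1, 6)
step 2: normalize row 1 (÷10) = (0, 1, 1, 3)
  row 0: subtract 9×row1 = (1, 0, 9, 2)
  row 2: subtract 4×row1 = (0, 0, 7, 6)
  row 3: subtract 8×row1 = (0, 0, 4, 4)
step 3: normalize row 2 (÷7) = (0, 0, 1, 4)
  row 0: subtract 9×row2 = (1, 0, 0, 10)
  row 1: subtract 1×row2 = (0, 1, 0, 10)
  row 3: subtract 4×row2 = (0, 0, 0, 10)
step 4: normalize row 3 (÷10) = (0, 0, 0, 1)
  row 0: subtract 10×row3 = (1, 0, 0, 0)
  row 1: subtract 10×row3 = (0, 1, 0, 0)
  row 2: subtract 4×row3 = (0, 0, 1, 0)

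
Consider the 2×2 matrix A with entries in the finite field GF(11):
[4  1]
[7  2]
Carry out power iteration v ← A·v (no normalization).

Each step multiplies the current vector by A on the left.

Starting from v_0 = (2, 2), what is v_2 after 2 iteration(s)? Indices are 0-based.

v_0 = (2, 2).
v_1 = A·v_0 = (10, 7).
v_2 = A·v_1 = (3, 7).

v_2 = (3, 7)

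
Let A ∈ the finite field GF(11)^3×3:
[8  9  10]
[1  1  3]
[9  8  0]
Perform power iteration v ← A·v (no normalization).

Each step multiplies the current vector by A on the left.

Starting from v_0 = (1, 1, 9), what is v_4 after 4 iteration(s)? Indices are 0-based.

v_4 = (1, 3, 6)

v_0 = (1, 1, 9).
v_1 = A·v_0 = (8, 7, 6).
v_2 = A·v_1 = (0, 0, 7).
v_3 = A·v_2 = (4, 10, 0).
v_4 = A·v_3 = (1, 3, 6).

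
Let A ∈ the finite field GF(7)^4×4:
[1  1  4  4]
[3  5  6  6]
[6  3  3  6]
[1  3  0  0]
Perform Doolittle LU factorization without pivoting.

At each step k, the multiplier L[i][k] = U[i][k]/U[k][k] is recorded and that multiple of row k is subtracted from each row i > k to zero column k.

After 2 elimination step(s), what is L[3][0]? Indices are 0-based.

L[3][0] = 1

k=0: U[0][0]=1
  eliminate (1,0): mult=3, new row 1: (0, 2, 1, 1); set L[1][0]=3
  eliminate (2,0): mult=6, new row 2: (0, 4, 0, 3); set L[2][0]=6
  eliminate (3,0): mult=1, new row 3: (0, 2, 3, 3); set L[3][0]=1
k=1: U[1][1]=2
  eliminate (2,1): mult=2, new row 2: (0, 0, 5, 1); set L[2][1]=2
  eliminate (3,1): mult=1, new row 3: (0, 0, 2, 2); set L[3][1]=1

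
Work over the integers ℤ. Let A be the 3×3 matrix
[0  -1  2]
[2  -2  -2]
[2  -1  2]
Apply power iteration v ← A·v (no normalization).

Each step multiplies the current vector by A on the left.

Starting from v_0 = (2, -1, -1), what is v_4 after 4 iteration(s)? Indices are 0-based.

v_0 = (2, -1, -1).
v_1 = A·v_0 = (-1, 8, 3).
v_2 = A·v_1 = (-2, -24, -4).
v_3 = A·v_2 = (16, 52, 12).
v_4 = A·v_3 = (-28, -96, 4).

v_4 = (-28, -96, 4)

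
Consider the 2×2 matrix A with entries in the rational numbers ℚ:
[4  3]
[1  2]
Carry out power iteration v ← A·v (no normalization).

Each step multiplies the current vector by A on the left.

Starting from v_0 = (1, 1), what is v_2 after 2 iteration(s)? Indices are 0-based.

v_2 = (37, 13)

v_0 = (1, 1).
v_1 = A·v_0 = (7, 3).
v_2 = A·v_1 = (37, 13).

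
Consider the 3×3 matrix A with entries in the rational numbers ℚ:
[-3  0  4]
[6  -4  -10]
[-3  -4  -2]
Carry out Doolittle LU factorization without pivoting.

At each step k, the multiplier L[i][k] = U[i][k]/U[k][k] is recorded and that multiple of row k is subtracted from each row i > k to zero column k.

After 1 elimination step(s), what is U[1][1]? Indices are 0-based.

[col 0] pivot -3
  R1 -= -2*R0 → (0, -4, -2)  (L[1][0] := -2)
  R2 -= 1*R0 → (0, -4, -6)  (L[2][0] := 1)

U[1][1] = -4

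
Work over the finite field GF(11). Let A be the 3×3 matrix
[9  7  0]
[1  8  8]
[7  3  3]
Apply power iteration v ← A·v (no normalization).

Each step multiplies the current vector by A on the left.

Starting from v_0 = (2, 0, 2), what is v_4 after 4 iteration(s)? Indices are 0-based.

v_0 = (2, 0, 2).
v_1 = A·v_0 = (7, 7, 9).
v_2 = A·v_1 = (2, 3, 9).
v_3 = A·v_2 = (6, 10, 6).
v_4 = A·v_3 = (3, 2, 2).

v_4 = (3, 2, 2)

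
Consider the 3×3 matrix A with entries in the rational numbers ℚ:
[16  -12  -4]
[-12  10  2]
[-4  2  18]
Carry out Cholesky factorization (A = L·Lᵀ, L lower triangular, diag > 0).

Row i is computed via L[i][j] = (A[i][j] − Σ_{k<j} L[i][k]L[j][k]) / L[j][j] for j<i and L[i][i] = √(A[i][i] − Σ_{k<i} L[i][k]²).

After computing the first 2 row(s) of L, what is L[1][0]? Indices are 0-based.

Step 1: L[0][0] = √(16) = 4.
  L[1][0] = (-12) / L[0][0] = -3.
Step 2: L[1][1] = √(1) = 1.

L[1][0] = -3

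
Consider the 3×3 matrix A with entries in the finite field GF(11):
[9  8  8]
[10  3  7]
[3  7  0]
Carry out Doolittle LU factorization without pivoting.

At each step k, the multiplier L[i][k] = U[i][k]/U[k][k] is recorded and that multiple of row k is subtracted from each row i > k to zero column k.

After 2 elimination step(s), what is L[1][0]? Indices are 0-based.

k=0: U[0][0]=9
  eliminate (1,0): mult=6, new row 1: (0, 10, 3); set L[1][0]=6
  eliminate (2,0): mult=4, new row 2: (0, 8, 1); set L[2][0]=4
k=1: U[1][1]=10
  eliminate (2,1): mult=3, new row 2: (0, 0, 3); set L[2][1]=3

L[1][0] = 6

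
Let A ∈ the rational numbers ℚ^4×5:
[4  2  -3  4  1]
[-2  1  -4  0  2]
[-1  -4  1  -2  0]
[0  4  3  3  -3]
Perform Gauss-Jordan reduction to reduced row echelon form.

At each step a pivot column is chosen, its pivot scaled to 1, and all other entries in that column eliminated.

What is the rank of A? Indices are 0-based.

pivot(0,0)=4: scale R0 → (1, 1/2, -3/4, 1, 1/4)
  clear (1,0): R1 −= (-2)R0 → (0, 2, -11/2, 2, 5/2)
  clear (2,0): R2 −= (-1)R0 → (0, -7/2, 1/4, -1, 1/4)
pivot(1,1)=2: scale R1 → (0, 1, -11/4, 1, 5/4)
  clear (0,1): R0 −= (1/2)R1 → (1, 0, 5/8, 1/2, -3/8)
  clear (2,1): R2 −= (-7/2)R1 → (0, 0, -75/8, 5/2, 37/8)
  clear (3,1): R3 −= (4)R1 → (0, 0, 14, -1, -8)
pivot(2,2)=-75/8: scale R2 → (0, 0, 1, -4/15, -37/75)
  clear (0,2): R0 −= (5/8)R2 → (1, 0, 0, 2/3, -1/15)
  clear (1,2): R1 −= (-11/4)R2 → (0, 1, 0, 4/15, -8/75)
  clear (3,2): R3 −= (14)R2 → (0, 0, 0, 41/15, -82/75)
pivot(3,3)=41/15: scale R3 → (0, 0, 0, 1, -2/5)
  clear (0,3): R0 −= (2/3)R3 → (1, 0, 0, 0, 1/5)
  clear (1,3): R1 −= (4/15)R3 → (0, 1, 0, 0, 0)
  clear (2,3): R2 −= (-4/15)R3 → (0, 0, 1, 0, -3/5)

rank = 4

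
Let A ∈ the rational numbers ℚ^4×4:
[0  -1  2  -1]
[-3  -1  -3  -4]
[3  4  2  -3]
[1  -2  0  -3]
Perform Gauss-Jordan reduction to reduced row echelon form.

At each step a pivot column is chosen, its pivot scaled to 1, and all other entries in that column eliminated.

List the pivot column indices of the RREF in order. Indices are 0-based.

pivot columns: 0, 1, 2, 3

[1] R0 <-> R1
[1] R0 /= -3  ⇒  (1, 1/3, 1, 4/3)
     R2 -= 3·R0  ⇒  (0, 3, -1, -7)
     R3 -= 1·R0  ⇒  (0, -7/3, -1, -13/3)
[2] R1 /= -1  ⇒  (0, 1, -2, 1)
     R0 -= 1/3·R1  ⇒  (1, 0, 5/3, 1)
     R2 -= 3·R1  ⇒  (0, 0, 5, -10)
     R3 -= -7/3·R1  ⇒  (0, 0, -17/3, -2)
[3] R2 /= 5  ⇒  (0, 0, 1, -2)
     R0 -= 5/3·R2  ⇒  (1, 0, 0, 13/3)
     R1 -= -2·R2  ⇒  (0, 1, 0, -3)
     R3 -= -17/3·R2  ⇒  (0, 0, 0, -40/3)
[4] R3 /= -40/3  ⇒  (0, 0, 0, 1)
     R0 -= 13/3·R3  ⇒  (1, 0, 0, 0)
     R1 -= -3·R3  ⇒  (0, 1, 0, 0)
     R2 -= -2·R3  ⇒  (0, 0, 1, 0)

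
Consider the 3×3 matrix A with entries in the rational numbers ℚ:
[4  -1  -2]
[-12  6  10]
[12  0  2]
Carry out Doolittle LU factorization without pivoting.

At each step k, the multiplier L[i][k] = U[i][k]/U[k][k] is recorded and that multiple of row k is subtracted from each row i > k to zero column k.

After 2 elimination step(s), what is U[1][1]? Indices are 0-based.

U[1][1] = 3

Step 1: pivot at (0,0) is 4.
  row1 ← row1 − (-3)·row0  ⇒  L[1][0]=-3, U row1=(0, 3, 4)
  row2 ← row2 − (3)·row0  ⇒  L[2][0]=3, U row2=(0, 3, 8)
Step 2: pivot at (1,1) is 3.
  row2 ← row2 − (1)·row1  ⇒  L[2][1]=1, U row2=(0, 0, 4)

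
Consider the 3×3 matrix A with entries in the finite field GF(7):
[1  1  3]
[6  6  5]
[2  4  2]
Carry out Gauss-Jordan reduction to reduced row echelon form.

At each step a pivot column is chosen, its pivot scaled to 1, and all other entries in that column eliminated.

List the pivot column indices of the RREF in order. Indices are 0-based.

pivot columns: 0, 1, 2

step 1: normalize row 0 (÷1) = (1, 1, 3)
  row 1: subtract 6×row0 = (0, 0, 1)
  row 2: subtract 2×row0 = (0, 2, 3)
step 2: exchange rows 1,2
step 2: normalize row 1 (÷2) = (0, 1, 5)
  row 0: subtract 1×row1 = (1, 0, 5)
step 3: normalize row 2 (÷1) = (0, 0, 1)
  row 0: subtract 5×row2 = (1, 0, 0)
  row 1: subtract 5×row2 = (0, 1, 0)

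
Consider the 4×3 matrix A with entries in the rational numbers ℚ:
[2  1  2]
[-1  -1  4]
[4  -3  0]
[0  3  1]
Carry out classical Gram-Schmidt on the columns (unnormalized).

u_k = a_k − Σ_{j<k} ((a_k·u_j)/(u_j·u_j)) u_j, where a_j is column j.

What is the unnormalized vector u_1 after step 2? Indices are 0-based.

u_1 = (13/7, -10/7, -9/7, 3)

Step 1: u_0 = a_0 = (2, -1, 4, 0).
Step 2: u_1 = a_1 − (-3/7)·u_0 = (13/7, -10/7, -9/7, 3).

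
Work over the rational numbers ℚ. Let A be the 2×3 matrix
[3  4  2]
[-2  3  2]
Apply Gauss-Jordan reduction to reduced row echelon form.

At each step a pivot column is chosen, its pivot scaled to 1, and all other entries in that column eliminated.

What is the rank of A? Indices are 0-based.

rank = 2

[1] R0 /= 3  ⇒  (1, 4/3, 2/3)
     R1 -= -2·R0  ⇒  (0, 17/3, 10/3)
[2] R1 /= 17/3  ⇒  (0, 1, 10/17)
     R0 -= 4/3·R1  ⇒  (1, 0, -2/17)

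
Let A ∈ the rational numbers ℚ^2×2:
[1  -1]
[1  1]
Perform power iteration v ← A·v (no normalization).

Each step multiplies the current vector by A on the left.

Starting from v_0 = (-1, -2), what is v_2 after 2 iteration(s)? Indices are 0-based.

v_0 = (-1, -2).
v_1 = A·v_0 = (1, -3).
v_2 = A·v_1 = (4, -2).

v_2 = (4, -2)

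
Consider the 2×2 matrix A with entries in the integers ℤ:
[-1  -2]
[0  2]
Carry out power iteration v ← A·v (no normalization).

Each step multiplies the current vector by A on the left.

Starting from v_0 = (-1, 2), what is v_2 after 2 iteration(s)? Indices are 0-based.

v_2 = (-5, 8)

v_0 = (-1, 2).
v_1 = A·v_0 = (-3, 4).
v_2 = A·v_1 = (-5, 8).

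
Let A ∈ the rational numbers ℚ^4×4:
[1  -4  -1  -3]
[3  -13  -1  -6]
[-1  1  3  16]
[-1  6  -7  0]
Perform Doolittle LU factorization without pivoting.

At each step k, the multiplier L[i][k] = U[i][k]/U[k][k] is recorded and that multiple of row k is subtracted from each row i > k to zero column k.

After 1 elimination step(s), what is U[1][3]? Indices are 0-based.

U[1][3] = 3

k=0: U[0][0]=1
  eliminate (1,0): mult=3, new row 1: (0, -1, 2, 3); set L[1][0]=3
  eliminate (2,0): mult=-1, new row 2: (0, -3, 2, 13); set L[2][0]=-1
  eliminate (3,0): mult=-1, new row 3: (0, 2, -8, -3); set L[3][0]=-1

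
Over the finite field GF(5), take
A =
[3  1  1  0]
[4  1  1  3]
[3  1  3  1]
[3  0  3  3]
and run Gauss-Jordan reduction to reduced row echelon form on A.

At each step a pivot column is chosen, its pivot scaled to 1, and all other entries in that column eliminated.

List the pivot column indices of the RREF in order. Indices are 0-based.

step 1: normalize row 0 (÷3) = (1, 2, 2, 0)
  row 1: subtract 4×row0 = (0, 3, 3, 3)
  row 2: subtract 3×row0 = (0, 0, 2, 1)
  row 3: subtract 3×row0 = (0, 4, 2, 3)
step 2: normalize row 1 (÷3) = (0, 1, 1, 1)
  row 0: subtract 2×row1 = (1, 0, 0, 3)
  row 3: subtract 4×row1 = (0, 0, 3, 4)
step 3: normalize row 2 (÷2) = (0, 0, 1, 3)
  row 1: subtract 1×row2 = (0, 1, 0, 3)
  row 3: subtract 3×row2 = (0, 0, 0, 0)
skip col 3 (zero from row 3)

pivot columns: 0, 1, 2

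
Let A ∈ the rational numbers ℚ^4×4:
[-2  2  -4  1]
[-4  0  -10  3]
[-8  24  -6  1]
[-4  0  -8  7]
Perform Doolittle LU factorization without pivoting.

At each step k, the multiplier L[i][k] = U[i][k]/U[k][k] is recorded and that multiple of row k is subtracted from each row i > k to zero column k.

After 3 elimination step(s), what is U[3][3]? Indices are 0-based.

[col 0] pivot -2
  R1 -= 2*R0 → (0, -4, -2, 1)  (L[1][0] := 2)
  R2 -= 4*R0 → (0, 16, 10, -3)  (L[2][0] := 4)
  R3 -= 2*R0 → (0, -4, 0, 5)  (L[3][0] := 2)
[col 1] pivot -4
  R2 -= -4*R1 → (0, 0, 2, 1)  (L[2][1] := -4)
  R3 -= 1*R1 → (0, 0, 2, 4)  (L[3][1] := 1)
[col 2] pivot 2
  R3 -= 1*R2 → (0, 0, 0, 3)  (L[3][2] := 1)

U[3][3] = 3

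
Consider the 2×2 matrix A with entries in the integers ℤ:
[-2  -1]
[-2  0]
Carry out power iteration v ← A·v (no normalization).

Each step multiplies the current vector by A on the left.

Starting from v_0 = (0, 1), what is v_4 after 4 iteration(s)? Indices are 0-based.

v_0 = (0, 1).
v_1 = A·v_0 = (-1, 0).
v_2 = A·v_1 = (2, 2).
v_3 = A·v_2 = (-6, -4).
v_4 = A·v_3 = (16, 12).

v_4 = (16, 12)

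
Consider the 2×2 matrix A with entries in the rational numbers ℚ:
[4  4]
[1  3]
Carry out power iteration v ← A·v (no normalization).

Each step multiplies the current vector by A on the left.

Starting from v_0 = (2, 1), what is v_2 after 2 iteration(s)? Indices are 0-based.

v_0 = (2, 1).
v_1 = A·v_0 = (12, 5).
v_2 = A·v_1 = (68, 27).

v_2 = (68, 27)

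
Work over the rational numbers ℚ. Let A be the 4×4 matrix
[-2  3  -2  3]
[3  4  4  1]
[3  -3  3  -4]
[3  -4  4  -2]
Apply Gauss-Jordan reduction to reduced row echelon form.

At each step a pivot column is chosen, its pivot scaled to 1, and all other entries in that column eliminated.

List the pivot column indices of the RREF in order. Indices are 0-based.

[1] R0 /= -2  ⇒  (1, -3/2, 1, -3/2)
     R1 -= 3·R0  ⇒  (0, 17/2, 1, 11/2)
     R2 -= 3·R0  ⇒  (0, 3/2, 0, 1/2)
     R3 -= 3·R0  ⇒  (0, 1/2, 1, 5/2)
[2] R1 /= 17/2  ⇒  (0, 1, 2/17, 11/17)
     R0 -= -3/2·R1  ⇒  (1, 0, 20/17, -9/17)
     R2 -= 3/2·R1  ⇒  (0, 0, -3/17, -8/17)
     R3 -= 1/2·R1  ⇒  (0, 0, 16/17, 37/17)
[3] R2 /= -3/17  ⇒  (0, 0, 1, 8/3)
     R0 -= 20/17·R2  ⇒  (1, 0, 0, -11/3)
     R1 -= 2/17·R2  ⇒  (0, 1, 0, 1/3)
     R3 -= 16/17·R2  ⇒  (0, 0, 0, -1/3)
[4] R3 /= -1/3  ⇒  (0, 0, 0, 1)
     R0 -= -11/3·R3  ⇒  (1, 0, 0, 0)
     R1 -= 1/3·R3  ⇒  (0, 1, 0, 0)
     R2 -= 8/3·R3  ⇒  (0, 0, 1, 0)

pivot columns: 0, 1, 2, 3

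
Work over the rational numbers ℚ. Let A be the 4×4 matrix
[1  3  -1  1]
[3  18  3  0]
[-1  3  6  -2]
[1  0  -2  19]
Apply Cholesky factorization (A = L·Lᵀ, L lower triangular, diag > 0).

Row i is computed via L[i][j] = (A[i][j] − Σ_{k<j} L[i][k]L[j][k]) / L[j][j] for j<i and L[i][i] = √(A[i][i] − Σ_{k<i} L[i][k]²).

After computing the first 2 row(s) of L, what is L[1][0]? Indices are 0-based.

Step 1: L[0][0] = √(1) = 1.
  L[1][0] = (3) / L[0][0] = 3.
Step 2: L[1][1] = √(9) = 3.

L[1][0] = 3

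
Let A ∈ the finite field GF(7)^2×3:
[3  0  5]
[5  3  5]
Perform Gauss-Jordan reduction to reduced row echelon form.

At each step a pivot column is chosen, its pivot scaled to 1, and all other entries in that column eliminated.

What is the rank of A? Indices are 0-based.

rank = 2

step 1: normalize row 0 (÷3) = (1, 0, 4)
  row 1: subtract 5×row0 = (0, 3, 6)
step 2: normalize row 1 (÷3) = (0, 1, 2)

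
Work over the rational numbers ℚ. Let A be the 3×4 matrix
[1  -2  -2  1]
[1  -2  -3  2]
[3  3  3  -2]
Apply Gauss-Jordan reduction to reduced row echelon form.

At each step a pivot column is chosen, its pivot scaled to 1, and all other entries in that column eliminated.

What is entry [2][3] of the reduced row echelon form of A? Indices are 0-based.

pivot(0,0)=1: scale R0 → (1, -2, -2, 1)
  clear (1,0): R1 −= (1)R0 → (0, 0, -1, 1)
  clear (2,0): R2 −= (3)R0 → (0, 9, 9, -5)
pivot(1,1): swap R1↔R2
pivot(1,1)=9: scale R1 → (0, 1, 1, -5/9)
  clear (0,1): R0 −= (-2)R1 → (1, 0, 0, -1/9)
pivot(2,2)=-1: scale R2 → (0, 0, 1, -1)
  clear (1,2): R1 −= (1)R2 → (0, 1, 0, 4/9)

M[2][3] = -1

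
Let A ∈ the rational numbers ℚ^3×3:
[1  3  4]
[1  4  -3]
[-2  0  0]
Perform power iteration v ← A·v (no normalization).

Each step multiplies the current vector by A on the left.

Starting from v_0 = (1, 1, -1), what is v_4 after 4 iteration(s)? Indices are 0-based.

v_0 = (1, 1, -1).
v_1 = A·v_0 = (0, 8, -2).
v_2 = A·v_1 = (16, 38, 0).
v_3 = A·v_2 = (130, 168, -32).
v_4 = A·v_3 = (506, 898, -260).

v_4 = (506, 898, -260)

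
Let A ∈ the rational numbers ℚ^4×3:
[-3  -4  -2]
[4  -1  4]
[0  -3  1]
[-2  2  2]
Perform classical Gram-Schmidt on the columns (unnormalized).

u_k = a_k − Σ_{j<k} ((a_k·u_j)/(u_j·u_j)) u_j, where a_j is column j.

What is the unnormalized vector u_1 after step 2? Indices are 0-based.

Step 1: u_0 = a_0 = (-3, 4, 0, -2).
Step 2: u_1 = a_1 − (4/29)·u_0 = (-104/29, -45/29, -3, 66/29).

u_1 = (-104/29, -45/29, -3, 66/29)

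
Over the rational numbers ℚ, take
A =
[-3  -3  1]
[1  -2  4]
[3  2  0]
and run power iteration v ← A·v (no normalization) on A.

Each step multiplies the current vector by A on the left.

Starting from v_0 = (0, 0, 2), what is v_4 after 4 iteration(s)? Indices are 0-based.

v_0 = (0, 0, 2).
v_1 = A·v_0 = (2, 8, 0).
v_2 = A·v_1 = (-30, -14, 22).
v_3 = A·v_2 = (154, 86, -118).
v_4 = A·v_3 = (-838, -490, 634).

v_4 = (-838, -490, 634)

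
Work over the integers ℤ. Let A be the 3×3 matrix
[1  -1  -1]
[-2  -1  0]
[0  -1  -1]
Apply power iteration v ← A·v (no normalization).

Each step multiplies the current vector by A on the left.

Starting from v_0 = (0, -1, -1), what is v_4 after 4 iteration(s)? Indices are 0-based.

v_0 = (0, -1, -1).
v_1 = A·v_0 = (2, 1, 2).
v_2 = A·v_1 = (-1, -5, -3).
v_3 = A·v_2 = (7, 7, 8).
v_4 = A·v_3 = (-8, -21, -15).

v_4 = (-8, -21, -15)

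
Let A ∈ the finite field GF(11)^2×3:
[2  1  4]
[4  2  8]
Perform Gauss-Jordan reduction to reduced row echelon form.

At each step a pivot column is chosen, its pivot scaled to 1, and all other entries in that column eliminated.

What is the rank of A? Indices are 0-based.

rank = 1

step 1: normalize row 0 (÷2) = (1, 6, 2)
  row 1: subtract 4×row0 = (0, 0, 0)
skip col 1 (zero from row 1)
skip col 2 (zero from row 1)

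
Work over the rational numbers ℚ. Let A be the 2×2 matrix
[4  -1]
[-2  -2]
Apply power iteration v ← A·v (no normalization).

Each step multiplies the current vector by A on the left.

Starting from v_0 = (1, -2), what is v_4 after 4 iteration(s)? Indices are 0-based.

v_0 = (1, -2).
v_1 = A·v_0 = (6, 2).
v_2 = A·v_1 = (22, -16).
v_3 = A·v_2 = (104, -12).
v_4 = A·v_3 = (428, -184).

v_4 = (428, -184)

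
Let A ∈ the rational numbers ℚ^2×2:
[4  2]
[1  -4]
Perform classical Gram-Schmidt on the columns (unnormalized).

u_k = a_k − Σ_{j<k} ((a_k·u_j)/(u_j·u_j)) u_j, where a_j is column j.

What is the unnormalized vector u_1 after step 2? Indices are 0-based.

Step 1: u_0 = a_0 = (4, 1).
Step 2: u_1 = a_1 − (4/17)·u_0 = (18/17, -72/17).

u_1 = (18/17, -72/17)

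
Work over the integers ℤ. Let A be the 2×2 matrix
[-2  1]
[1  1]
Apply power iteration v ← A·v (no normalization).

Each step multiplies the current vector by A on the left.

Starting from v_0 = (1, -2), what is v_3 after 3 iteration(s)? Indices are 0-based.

v_0 = (1, -2).
v_1 = A·v_0 = (-4, -1).
v_2 = A·v_1 = (7, -5).
v_3 = A·v_2 = (-19, 2).

v_3 = (-19, 2)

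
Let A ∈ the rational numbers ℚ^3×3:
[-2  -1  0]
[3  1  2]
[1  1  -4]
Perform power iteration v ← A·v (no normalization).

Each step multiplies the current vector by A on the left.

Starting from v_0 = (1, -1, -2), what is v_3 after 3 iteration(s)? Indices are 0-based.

v_3 = (-19, -47, 155)

v_0 = (1, -1, -2).
v_1 = A·v_0 = (-1, -2, 8).
v_2 = A·v_1 = (4, 11, -35).
v_3 = A·v_2 = (-19, -47, 155).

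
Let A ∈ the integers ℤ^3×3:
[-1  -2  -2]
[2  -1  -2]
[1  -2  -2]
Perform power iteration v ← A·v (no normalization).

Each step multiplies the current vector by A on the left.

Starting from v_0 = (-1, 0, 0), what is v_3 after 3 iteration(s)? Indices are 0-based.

v_3 = (-31, -10, -21)

v_0 = (-1, 0, 0).
v_1 = A·v_0 = (1, -2, -1).
v_2 = A·v_1 = (5, 6, 7).
v_3 = A·v_2 = (-31, -10, -21).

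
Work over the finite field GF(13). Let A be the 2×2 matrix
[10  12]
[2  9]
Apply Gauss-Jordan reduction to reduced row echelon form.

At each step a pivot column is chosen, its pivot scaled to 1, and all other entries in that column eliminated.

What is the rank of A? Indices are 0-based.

[1] R0 /= 10  ⇒  (1, 9)
     R1 -= 2·R0  ⇒  (0, 4)
[2] R1 /= 4  ⇒  (0, 1)
     R0 -= 9·R1  ⇒  (1, 0)

rank = 2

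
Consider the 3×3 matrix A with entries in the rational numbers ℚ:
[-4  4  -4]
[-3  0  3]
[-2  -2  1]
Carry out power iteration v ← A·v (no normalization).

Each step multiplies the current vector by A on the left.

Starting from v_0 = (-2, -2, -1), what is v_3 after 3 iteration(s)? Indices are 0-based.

v_3 = (192, 75, 39)

v_0 = (-2, -2, -1).
v_1 = A·v_0 = (4, 3, 7).
v_2 = A·v_1 = (-32, 9, -7).
v_3 = A·v_2 = (192, 75, 39).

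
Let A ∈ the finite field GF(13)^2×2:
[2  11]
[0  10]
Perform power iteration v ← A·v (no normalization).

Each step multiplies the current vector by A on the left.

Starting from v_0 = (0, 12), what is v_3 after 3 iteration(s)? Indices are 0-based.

v_3 = (1, 1)

v_0 = (0, 12).
v_1 = A·v_0 = (2, 3).
v_2 = A·v_1 = (11, 4).
v_3 = A·v_2 = (1, 1).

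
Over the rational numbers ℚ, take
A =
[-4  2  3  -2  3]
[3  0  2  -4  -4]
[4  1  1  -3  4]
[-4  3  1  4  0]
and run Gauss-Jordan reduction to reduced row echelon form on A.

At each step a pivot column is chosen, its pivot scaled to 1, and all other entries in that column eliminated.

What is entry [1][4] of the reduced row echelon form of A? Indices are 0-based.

M[1][4] = 171/29

pivot(0,0)=-4: scale R0 → (1, -1/2, -3/4, 1/2, -3/4)
  clear (1,0): R1 −= (3)R0 → (0, 3/2, 17/4, -11/2, -7/4)
  clear (2,0): R2 −= (4)R0 → (0, 3, 4, -5, 7)
  clear (3,0): R3 −= (-4)R0 → (0, 1, -2, 6, -3)
pivot(1,1)=3/2: scale R1 → (0, 1, 17/6, -11/3, -7/6)
  clear (0,1): R0 −= (-1/2)R1 → (1, 0, 2/3, -4/3, -4/3)
  clear (2,1): R2 −= (3)R1 → (0, 0, -9/2, 6, 21/2)
  clear (3,1): R3 −= (1)R1 → (0, 0, -29/6, 29/3, -11/6)
pivot(2,2)=-9/2: scale R2 → (0, 0, 1, -4/3, -7/3)
  clear (0,2): R0 −= (2/3)R2 → (1, 0, 0, -4/9, 2/9)
  clear (1,2): R1 −= (17/6)R2 → (0, 1, 0, 1/9, 49/9)
  clear (3,2): R3 −= (-29/6)R2 → (0, 0, 0, 29/9, -118/9)
pivot(3,3)=29/9: scale R3 → (0, 0, 0, 1, -118/29)
  clear (0,3): R0 −= (-4/9)R3 → (1, 0, 0, 0, -46/29)
  clear (1,3): R1 −= (1/9)R3 → (0, 1, 0, 0, 171/29)
  clear (2,3): R2 −= (-4/3)R3 → (0, 0, 1, 0, -225/29)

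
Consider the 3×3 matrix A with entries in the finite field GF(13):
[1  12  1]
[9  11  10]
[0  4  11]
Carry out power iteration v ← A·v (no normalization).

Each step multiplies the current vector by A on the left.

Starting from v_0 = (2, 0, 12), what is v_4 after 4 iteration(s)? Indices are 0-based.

v_4 = (5, 9, 12)

v_0 = (2, 0, 12).
v_1 = A·v_0 = (1, 8, 2).
v_2 = A·v_1 = (8, 0, 2).
v_3 = A·v_2 = (10, 1, 9).
v_4 = A·v_3 = (5, 9, 12).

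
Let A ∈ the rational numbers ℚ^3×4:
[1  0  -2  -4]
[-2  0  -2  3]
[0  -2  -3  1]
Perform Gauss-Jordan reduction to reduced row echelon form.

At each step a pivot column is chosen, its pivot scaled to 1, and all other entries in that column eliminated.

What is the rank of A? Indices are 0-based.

[1] R0 /= 1  ⇒  (1, 0, -2, -4)
     R1 -= -2·R0  ⇒  (0, 0, -6, -5)
[2] R1 <-> R2
[2] R1 /= -2  ⇒  (0, 1, 3/2, -1/2)
[3] R2 /= -6  ⇒  (0, 0, 1, 5/6)
     R0 -= -2·R2  ⇒  (1, 0, 0, -7/3)
     R1 -= 3/2·R2  ⇒  (0, 1, 0, -7/4)

rank = 3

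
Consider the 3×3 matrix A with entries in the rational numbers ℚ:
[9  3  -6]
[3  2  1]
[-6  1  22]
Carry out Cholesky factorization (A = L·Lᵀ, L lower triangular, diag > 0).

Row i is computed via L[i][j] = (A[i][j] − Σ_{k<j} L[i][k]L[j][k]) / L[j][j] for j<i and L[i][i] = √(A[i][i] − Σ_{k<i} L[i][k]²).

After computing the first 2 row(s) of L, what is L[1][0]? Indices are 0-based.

Step 1: L[0][0] = √(9) = 3.
  L[1][0] = (3) / L[0][0] = 1.
Step 2: L[1][1] = √(1) = 1.

L[1][0] = 1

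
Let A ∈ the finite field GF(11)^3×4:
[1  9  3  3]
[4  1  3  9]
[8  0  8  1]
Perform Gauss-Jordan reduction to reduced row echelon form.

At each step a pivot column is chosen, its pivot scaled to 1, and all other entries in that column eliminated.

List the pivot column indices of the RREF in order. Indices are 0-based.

pivot columns: 0, 1, 3

pivot(0,0)=1: scale R0 → (1, 9, 3, 3)
  clear (1,0): R1 −= (4)R0 → (0, 9, 2, 8)
  clear (2,0): R2 −= (8)R0 → (0, 5, 6, 10)
pivot(1,1)=9: scale R1 → (0, 1, 10, 7)
  clear (0,1): R0 −= (9)R1 → (1, 0, 1, 6)
  clear (2,1): R2 −= (5)R1 → (0, 0, 0, 8)
col 2: no nonzero at/below row 2; advance.
pivot(2,3)=8: scale R2 → (0, 0, 0, 1)
  clear (0,3): R0 −= (6)R2 → (1, 0, 1, 0)
  clear (1,3): R1 −= (7)R2 → (0, 1, 10, 0)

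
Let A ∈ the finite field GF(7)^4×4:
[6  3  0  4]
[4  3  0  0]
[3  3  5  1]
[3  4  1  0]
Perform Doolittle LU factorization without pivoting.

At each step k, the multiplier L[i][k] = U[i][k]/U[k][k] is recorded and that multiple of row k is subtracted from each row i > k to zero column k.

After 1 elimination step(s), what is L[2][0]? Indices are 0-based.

L[2][0] = 4

k=0: U[0][0]=6
  eliminate (1,0): mult=3, new row 1: (0, 1, 0, 2); set L[1][0]=3
  eliminate (2,0): mult=4, new row 2: (0, 5, 5, 6); set L[2][0]=4
  eliminate (3,0): mult=4, new row 3: (0, 6, 1, 5); set L[3][0]=4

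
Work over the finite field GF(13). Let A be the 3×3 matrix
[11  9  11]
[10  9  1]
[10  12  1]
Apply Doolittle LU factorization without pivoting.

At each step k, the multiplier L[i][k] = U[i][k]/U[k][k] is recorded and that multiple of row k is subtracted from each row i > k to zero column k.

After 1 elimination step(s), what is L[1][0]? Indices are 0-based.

L[1][0] = 8

[col 0] pivot 11
  R1 -= 8*R0 → (0, 2, 4)  (L[1][0] := 8)
  R2 -= 8*R0 → (0, 5, 4)  (L[2][0] := 8)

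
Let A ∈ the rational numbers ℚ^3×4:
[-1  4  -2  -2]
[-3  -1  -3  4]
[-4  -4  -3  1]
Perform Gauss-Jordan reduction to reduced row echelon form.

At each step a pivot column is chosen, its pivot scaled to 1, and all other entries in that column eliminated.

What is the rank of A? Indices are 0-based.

rank = 3

pivot(0,0)=-1: scale R0 → (1, -4, 2, 2)
  clear (1,0): R1 −= (-3)R0 → (0, -13, 3, 10)
  clear (2,0): R2 −= (-4)R0 → (0, -20, 5, 9)
pivot(1,1)=-13: scale R1 → (0, 1, -3/13, -10/13)
  clear (0,1): R0 −= (-4)R1 → (1, 0, 14/13, -14/13)
  clear (2,1): R2 −= (-20)R1 → (0, 0, 5/13, -83/13)
pivot(2,2)=5/13: scale R2 → (0, 0, 1, -83/5)
  clear (0,2): R0 −= (14/13)R2 → (1, 0, 0, 84/5)
  clear (1,2): R1 −= (-3/13)R2 → (0, 1, 0, -23/5)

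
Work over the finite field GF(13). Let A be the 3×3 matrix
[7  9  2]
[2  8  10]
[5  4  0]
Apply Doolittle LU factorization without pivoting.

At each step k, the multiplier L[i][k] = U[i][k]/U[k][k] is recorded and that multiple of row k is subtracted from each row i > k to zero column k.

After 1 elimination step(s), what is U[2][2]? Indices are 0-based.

U[2][2] = 6

k=0: U[0][0]=7
  eliminate (1,0): mult=4, new row 1: (0, 11, 2); set L[1][0]=4
  eliminate (2,0): mult=10, new row 2: (0, 5, 6); set L[2][0]=10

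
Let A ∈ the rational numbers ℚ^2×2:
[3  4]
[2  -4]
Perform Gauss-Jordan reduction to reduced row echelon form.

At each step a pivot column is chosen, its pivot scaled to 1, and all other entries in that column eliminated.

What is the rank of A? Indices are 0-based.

rank = 2

step 1: normalize row 0 (÷3) = (1, 4/3)
  row 1: subtract 2×row0 = (0, -20/3)
step 2: normalize row 1 (÷-20/3) = (0, 1)
  row 0: subtract 4/3×row1 = (1, 0)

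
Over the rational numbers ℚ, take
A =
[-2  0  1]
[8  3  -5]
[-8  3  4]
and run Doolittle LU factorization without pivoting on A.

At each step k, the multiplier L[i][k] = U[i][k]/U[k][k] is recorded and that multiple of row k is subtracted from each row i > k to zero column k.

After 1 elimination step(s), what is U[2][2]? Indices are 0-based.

k=0: U[0][0]=-2
  eliminate (1,0): mult=-4, new row 1: (0, 3, -1); set L[1][0]=-4
  eliminate (2,0): mult=4, new row 2: (0, 3, 0); set L[2][0]=4

U[2][2] = 0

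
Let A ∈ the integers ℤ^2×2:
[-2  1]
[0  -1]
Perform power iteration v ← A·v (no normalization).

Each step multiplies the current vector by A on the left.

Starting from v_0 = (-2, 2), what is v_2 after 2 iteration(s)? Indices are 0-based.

v_0 = (-2, 2).
v_1 = A·v_0 = (6, -2).
v_2 = A·v_1 = (-14, 2).

v_2 = (-14, 2)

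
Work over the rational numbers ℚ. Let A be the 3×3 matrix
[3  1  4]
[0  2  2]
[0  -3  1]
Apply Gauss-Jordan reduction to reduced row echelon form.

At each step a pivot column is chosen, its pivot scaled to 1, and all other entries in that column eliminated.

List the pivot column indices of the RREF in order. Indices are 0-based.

pivot columns: 0, 1, 2

[1] R0 /= 3  ⇒  (1, 1/3, 4/3)
[2] R1 /= 2  ⇒  (0, 1, 1)
     R0 -= 1/3·R1  ⇒  (1, 0, 1)
     R2 -= -3·R1  ⇒  (0, 0, 4)
[3] R2 /= 4  ⇒  (0, 0, 1)
     R0 -= 1·R2  ⇒  (1, 0, 0)
     R1 -= 1·R2  ⇒  (0, 1, 0)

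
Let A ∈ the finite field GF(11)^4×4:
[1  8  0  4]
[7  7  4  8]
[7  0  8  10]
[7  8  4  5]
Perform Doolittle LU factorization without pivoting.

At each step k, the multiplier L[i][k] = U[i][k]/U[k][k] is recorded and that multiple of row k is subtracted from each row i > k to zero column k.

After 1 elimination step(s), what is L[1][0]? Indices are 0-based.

Step 1: pivot at (0,0) is 1.
  row1 ← row1 − (7)·row0  ⇒  L[1][0]=7, U row1=(0, 6, 4, 2)
  row2 ← row2 − (7)·row0  ⇒  L[2][0]=7, U row2=(0, 10, 8, 4)
  row3 ← row3 − (7)·row0  ⇒  L[3][0]=7, U row3=(0, 7, 4, 10)

L[1][0] = 7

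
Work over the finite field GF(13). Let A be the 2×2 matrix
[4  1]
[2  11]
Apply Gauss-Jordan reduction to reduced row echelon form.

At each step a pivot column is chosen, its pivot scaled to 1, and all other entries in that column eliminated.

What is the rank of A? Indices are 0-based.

rank = 2

[1] R0 /= 4  ⇒  (1, 10)
     R1 -= 2·R0  ⇒  (0, 4)
[2] R1 /= 4  ⇒  (0, 1)
     R0 -= 10·R1  ⇒  (1, 0)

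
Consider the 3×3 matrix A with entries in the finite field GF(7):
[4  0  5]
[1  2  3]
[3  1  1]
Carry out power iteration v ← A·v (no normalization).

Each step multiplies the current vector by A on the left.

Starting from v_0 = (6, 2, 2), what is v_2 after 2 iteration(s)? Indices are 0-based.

v_2 = (1, 6, 0)

v_0 = (6, 2, 2).
v_1 = A·v_0 = (6, 2, 1).
v_2 = A·v_1 = (1, 6, 0).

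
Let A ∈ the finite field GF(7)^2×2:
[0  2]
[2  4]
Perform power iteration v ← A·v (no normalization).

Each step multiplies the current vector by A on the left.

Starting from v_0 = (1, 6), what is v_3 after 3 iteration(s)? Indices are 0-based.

v_3 = (4, 0)

v_0 = (1, 6).
v_1 = A·v_0 = (5, 5).
v_2 = A·v_1 = (3, 2).
v_3 = A·v_2 = (4, 0).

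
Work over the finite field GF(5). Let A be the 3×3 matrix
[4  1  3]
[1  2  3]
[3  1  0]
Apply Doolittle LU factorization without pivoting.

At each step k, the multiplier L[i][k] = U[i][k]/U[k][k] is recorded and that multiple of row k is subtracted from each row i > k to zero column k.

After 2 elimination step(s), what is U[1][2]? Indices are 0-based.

U[1][2] = 1

[col 0] pivot 4
  R1 -= 4*R0 → (0, 3, 1)  (L[1][0] := 4)
  R2 -= 2*R0 → (0, 4, 4)  (L[2][0] := 2)
[col 1] pivot 3
  R2 -= 3*R1 → (0, 0, 1)  (L[2][1] := 3)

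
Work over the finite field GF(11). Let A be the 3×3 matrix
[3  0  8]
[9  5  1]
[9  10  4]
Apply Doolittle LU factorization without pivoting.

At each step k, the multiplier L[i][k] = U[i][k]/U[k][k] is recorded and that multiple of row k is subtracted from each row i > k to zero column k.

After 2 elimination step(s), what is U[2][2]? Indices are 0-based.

k=0: U[0][0]=3
  eliminate (1,0): mult=3, new row 1: (0, 5, 10); set L[1][0]=3
  eliminate (2,0): mult=3, new row 2: (0, 10, 2); set L[2][0]=3
k=1: U[1][1]=5
  eliminate (2,1): mult=2, new row 2: (0, 0, 4); set L[2][1]=2

U[2][2] = 4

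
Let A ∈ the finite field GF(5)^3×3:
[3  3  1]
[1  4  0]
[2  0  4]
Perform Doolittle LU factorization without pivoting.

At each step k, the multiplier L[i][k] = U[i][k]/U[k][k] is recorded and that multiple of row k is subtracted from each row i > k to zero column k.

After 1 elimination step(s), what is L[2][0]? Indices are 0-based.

k=0: U[0][0]=3
  eliminate (1,0): mult=2, new row 1: (0, 3, 3); set L[1][0]=2
  eliminate (2,0): mult=4, new row 2: (0, 3, 0); set L[2][0]=4

L[2][0] = 4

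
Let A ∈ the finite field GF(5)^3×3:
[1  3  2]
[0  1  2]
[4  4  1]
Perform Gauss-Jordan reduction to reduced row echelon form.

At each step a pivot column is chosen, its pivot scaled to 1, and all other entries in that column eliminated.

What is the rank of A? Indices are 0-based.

pivot(0,0)=1: scale R0 → (1, 3, 2)
  clear (2,0): R2 −= (4)R0 → (0, 2, 3)
pivot(1,1)=1: scale R1 → (0, 1, 2)
  clear (0,1): R0 −= (3)R1 → (1, 0, 1)
  clear (2,1): R2 −= (2)R1 → (0, 0, 4)
pivot(2,2)=4: scale R2 → (0, 0, 1)
  clear (0,2): R0 −= (1)R2 → (1, 0, 0)
  clear (1,2): R1 −= (2)R2 → (0, 1, 0)

rank = 3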